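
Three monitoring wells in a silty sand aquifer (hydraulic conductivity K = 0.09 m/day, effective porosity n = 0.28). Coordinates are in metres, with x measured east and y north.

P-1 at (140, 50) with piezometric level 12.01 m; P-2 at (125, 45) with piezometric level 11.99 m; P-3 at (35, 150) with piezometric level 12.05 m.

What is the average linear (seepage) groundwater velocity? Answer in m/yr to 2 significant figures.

0.19 m/yr

Three-point gradient (reference P-1): Δ to P-2 = (-15, -5, -0.02), Δ to P-3 = (-105, 100, +0.04).
∂h/∂x = +0.0008889, ∂h/∂y = +0.001333 (det = -2025).
|∇h| = √(0.0008889² + 0.001333²) = 0.001602
Seepage velocity v = K·i/n = 0.09 × 0.001602 / 0.28 = 0.0005149 m/day = 0.1881 m/yr.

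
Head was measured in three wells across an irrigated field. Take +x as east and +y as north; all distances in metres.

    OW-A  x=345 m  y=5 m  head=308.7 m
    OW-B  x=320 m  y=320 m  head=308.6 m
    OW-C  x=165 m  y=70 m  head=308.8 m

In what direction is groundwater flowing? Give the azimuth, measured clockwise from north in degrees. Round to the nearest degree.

062°

Differences from OW-A: to OW-B (Δx, Δy, Δh) = (-25, 315, -0.1); to OW-C = (-180, 65, +0.1).
Solve a·Δx + b·Δy = Δh: det = (-25)·65 − (-180)·315 = 55075.
∂h/∂x = [(-0.1)·65 − (+0.1)·315] / 55075 = -0.0006900
∂h/∂y = [(-25)·(+0.1) − (-180)·(-0.1)] / 55075 = -0.0003722
Flow direction (−∇h) has components (+0.0006900 E, +0.0003722 N).
Azimuth = atan2(E, N) = atan2(+0.0006900, +0.0003722) = 61.7° ≈ 062°.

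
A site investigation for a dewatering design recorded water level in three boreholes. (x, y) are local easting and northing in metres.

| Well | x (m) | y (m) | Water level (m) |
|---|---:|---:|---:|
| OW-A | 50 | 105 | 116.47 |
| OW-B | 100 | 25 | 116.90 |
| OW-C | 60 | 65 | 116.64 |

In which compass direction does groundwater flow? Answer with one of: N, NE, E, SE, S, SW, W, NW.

Taking OW-A as reference: OW-B−OW-A = (50, -80, +0.43); OW-C−OW-A = (10, -40, +0.17).
Determinant of the coordinate differences = 50·(-40) − 10·(-80) = -1200.
∂h/∂x = [(+0.43)·(-40) − (+0.17)·(-80)] / -1200 = +0.003000
∂h/∂y = [50·(+0.17) − 10·(+0.43)] / -1200 = -0.003500
Flow = −∇h = (-0.003000 east, +0.003500 north), which points northwest.

NW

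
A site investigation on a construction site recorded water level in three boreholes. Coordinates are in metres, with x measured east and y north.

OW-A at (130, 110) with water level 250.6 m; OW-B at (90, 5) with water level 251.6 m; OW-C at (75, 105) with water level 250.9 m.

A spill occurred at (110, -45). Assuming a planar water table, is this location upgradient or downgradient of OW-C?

Taking OW-A as reference: OW-B−OW-A = (-40, -105, +1.0); OW-C−OW-A = (-55, -5, +0.3).
Determinant of the coordinate differences = (-40)·(-5) − (-55)·(-105) = -5575.
∂h/∂x = [(+1.0)·(-5) − (+0.3)·(-105)] / -5575 = -0.004753
∂h/∂y = [(-40)·(+0.3) − (-55)·(+1.0)] / -5575 = -0.007713
Head at (110, -45) = 250.6 + (-0.004753)·(-20) + (-0.007713)·(-155) = 251.89 m.
That is higher than the 250.9 m at OW-C, so the point is upgradient.

upgradient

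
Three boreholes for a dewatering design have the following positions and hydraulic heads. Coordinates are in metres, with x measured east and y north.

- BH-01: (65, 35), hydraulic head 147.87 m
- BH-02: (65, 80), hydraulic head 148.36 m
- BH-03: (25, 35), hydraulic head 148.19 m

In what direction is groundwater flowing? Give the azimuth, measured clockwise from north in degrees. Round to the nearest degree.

144°

With h = a·x + b·y + c and BH-01 as origin, the differences give:
  0·a + 45·b = +0.49
  (-40)·a + 0·b = +0.32
Eliminate b (×0 and ×45, subtract): 1800·a = -14.400 → a = ∂h/∂x = -0.008000
Back-substitute: b = ∂h/∂y = +0.01089.
Flow direction (−∇h) has components (+0.008000 E, -0.01089 N).
Azimuth = atan2(E, N) = atan2(+0.008000, -0.01089) = 143.7° ≈ 144°.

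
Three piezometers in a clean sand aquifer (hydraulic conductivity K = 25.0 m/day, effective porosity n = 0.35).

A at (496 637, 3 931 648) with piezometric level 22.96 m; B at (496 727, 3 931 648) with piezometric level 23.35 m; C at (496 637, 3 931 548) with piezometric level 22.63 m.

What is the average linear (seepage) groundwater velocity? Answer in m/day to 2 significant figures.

0.39 m/day

∂h/∂x = (23.35 − 22.96) / (496727 − 496637) = +0.004333
∂h/∂y = (22.63 − 22.96) / (3931548 − 3931648) = +0.003300
|∇h| = √(0.004333² + 0.003300²) = 0.005447
Seepage velocity v = K·i/n = 25.0 × 0.005447 / 0.35 = 0.3891 m/day.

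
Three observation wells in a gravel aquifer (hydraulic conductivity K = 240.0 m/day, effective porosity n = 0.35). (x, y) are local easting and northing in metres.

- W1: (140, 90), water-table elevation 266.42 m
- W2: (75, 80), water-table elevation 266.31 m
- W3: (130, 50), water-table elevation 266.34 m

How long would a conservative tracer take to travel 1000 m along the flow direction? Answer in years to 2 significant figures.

1.8 years

Taking W1 as reference: W2−W1 = (-65, -10, -0.11); W3−W1 = (-10, -40, -0.08).
Solve a·Δx + b·Δy = Δh: det = (-65)·(-40) − (-10)·(-10) = 2500.
∂h/∂x = [(-0.11)·(-40) − (-0.08)·(-10)] / 2500 = +0.001440
∂h/∂y = [(-65)·(-0.08) − (-10)·(-0.11)] / 2500 = +0.001640
|∇h| = √(0.001440² + 0.001640²) = 0.002182
Seepage velocity v = K·i/n = 240.0 × 0.002182 / 0.35 = 1.496 m/day.
t = 1000 / 1.496 = 668.4 days = 1.83 years.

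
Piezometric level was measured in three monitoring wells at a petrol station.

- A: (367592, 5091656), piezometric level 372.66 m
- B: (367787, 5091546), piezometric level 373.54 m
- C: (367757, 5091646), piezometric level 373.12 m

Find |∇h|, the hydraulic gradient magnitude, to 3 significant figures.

Taking A as reference: B−A = (195, -110, +0.88); C−A = (165, -10, +0.46).
Determinant of the coordinate differences = 195·(-10) − 165·(-110) = 16200.
∂h/∂x = [(+0.88)·(-10) − (+0.46)·(-110)] / 16200 = +0.002580
∂h/∂y = [195·(+0.46) − 165·(+0.88)] / 16200 = -0.003426
|∇h| = √(0.002580² + -0.003426²) = 0.004289

0.00429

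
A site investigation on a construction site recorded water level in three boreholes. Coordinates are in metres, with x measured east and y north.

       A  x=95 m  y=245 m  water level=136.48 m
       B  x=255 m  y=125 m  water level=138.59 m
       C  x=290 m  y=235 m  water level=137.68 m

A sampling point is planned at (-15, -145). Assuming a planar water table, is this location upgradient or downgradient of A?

With h = a·x + b·y + c and A as origin, the differences give:
  160·a + (-120)·b = +2.11
  195·a + (-10)·b = +1.20
Eliminate b (×(-10) and ×(-120), subtract): 21800·a = 122.900 → a = ∂h/∂x = +0.005638
Back-substitute: b = ∂h/∂y = -0.01007.
Head at (-15, -145) = 136.48 + (+0.005638)·(-110) + (-0.01007)·(-390) = 139.79 m.
That is higher than the 136.48 m at A, so the point is upgradient.

upgradient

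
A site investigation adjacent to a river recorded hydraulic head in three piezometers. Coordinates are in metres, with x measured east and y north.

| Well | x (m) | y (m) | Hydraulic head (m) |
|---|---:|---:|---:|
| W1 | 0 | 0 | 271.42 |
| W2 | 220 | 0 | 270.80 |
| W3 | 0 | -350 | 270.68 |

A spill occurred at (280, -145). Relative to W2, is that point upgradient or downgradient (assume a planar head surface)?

∂h/∂x = (270.80 − 271.42) / (220 − 0) = -0.002818
∂h/∂y = (270.68 − 271.42) / (-350 − 0) = +0.002114
Head at (280, -145) = 271.42 + (-0.002818)·(280) + (+0.002114)·(-145) = 270.32 m.
That is lower than the 270.80 m at W2, so the point is downgradient.

downgradient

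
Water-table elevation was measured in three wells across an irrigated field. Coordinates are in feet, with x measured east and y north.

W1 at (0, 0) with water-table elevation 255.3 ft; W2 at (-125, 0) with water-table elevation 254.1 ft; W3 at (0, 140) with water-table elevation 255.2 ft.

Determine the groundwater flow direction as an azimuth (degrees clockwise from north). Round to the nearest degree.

∂h/∂x = (254.1 − 255.3) / (-125 − 0) = +0.009600
∂h/∂y = (255.2 − 255.3) / (140 − 0) = -0.0007143
Flow direction (−∇h) has components (-0.009600 E, +0.0007143 N).
Azimuth = atan2(E, N) = atan2(-0.009600, +0.0007143) = 274.3° ≈ 274°.

274°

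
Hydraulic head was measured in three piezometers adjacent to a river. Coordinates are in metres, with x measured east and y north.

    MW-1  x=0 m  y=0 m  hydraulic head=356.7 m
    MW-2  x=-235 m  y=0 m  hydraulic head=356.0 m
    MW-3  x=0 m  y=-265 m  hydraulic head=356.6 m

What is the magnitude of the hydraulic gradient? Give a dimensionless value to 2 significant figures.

∂h/∂x = (356.0 − 356.7) / (-235 − 0) = +0.002979
∂h/∂y = (356.6 − 356.7) / (-265 − 0) = +0.0003774
|∇h| = √(0.002979² + 0.0003774²) = 0.003003

0.0030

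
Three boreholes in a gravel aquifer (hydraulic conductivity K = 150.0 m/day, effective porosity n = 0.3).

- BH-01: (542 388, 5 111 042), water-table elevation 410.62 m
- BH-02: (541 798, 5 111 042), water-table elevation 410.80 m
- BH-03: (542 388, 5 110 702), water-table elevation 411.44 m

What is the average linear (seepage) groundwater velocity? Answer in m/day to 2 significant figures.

∂h/∂x = (410.80 − 410.62) / (541798 − 542388) = -0.0003051
∂h/∂y = (411.44 − 410.62) / (5110702 − 5111042) = -0.002412
|∇h| = √(-0.0003051² + -0.002412²) = 0.002431
Seepage velocity v = K·i/n = 150.0 × 0.002431 / 0.3 = 1.216 m/day.

1.2 m/day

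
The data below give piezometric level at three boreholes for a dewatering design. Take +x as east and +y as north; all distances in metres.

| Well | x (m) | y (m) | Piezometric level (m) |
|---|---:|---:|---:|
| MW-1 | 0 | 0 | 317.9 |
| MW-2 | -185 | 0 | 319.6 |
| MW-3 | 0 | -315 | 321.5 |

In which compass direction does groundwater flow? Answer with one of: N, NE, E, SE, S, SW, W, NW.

∂h/∂x = (319.6 − 317.9) / (-185 − 0) = -0.009189
∂h/∂y = (321.5 − 317.9) / (-315 − 0) = -0.01143
Flow = −∇h = (+0.009189 east, +0.01143 north), which points northeast.

NE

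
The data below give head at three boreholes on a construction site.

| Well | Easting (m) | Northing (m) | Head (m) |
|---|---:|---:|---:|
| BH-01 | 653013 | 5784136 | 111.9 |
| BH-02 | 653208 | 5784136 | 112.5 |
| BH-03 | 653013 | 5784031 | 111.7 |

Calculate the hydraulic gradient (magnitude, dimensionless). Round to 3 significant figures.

0.00362

∂h/∂x = (112.5 − 111.9) / (653208 − 653013) = +0.003077
∂h/∂y = (111.7 − 111.9) / (5784031 − 5784136) = +0.001905
|∇h| = √(0.003077² + 0.001905²) = 0.003619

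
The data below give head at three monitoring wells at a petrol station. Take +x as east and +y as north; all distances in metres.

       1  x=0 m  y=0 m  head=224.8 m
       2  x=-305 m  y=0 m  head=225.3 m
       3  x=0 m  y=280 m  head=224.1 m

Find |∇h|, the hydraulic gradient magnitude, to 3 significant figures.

0.00299

∂h/∂x = (225.3 − 224.8) / (-305 − 0) = -0.001639
∂h/∂y = (224.1 − 224.8) / (280 − 0) = -0.002500
|∇h| = √(-0.001639² + -0.002500²) = 0.002989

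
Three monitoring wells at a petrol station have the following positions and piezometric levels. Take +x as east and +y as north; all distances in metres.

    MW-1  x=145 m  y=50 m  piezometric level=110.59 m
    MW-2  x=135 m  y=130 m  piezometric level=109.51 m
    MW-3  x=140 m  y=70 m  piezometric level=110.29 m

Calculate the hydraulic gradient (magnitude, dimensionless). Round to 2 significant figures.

Taking MW-1 as reference: MW-2−MW-1 = (-10, 80, -1.08); MW-3−MW-1 = (-5, 20, -0.30).
Solve a·Δx + b·Δy = Δh: det = (-10)·20 − (-5)·80 = 200.
∂h/∂x = [(-1.08)·20 − (-0.30)·80] / 200 = +0.01200
∂h/∂y = [(-10)·(-0.30) − (-5)·(-1.08)] / 200 = -0.01200
|∇h| = √(0.01200² + -0.01200²) = 0.01697

0.017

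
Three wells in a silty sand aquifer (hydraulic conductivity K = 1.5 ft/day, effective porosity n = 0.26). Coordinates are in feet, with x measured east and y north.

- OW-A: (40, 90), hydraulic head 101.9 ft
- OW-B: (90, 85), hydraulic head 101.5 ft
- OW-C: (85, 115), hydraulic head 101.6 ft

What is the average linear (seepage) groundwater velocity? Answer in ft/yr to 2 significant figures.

17 ft/yr

With h = a·x + b·y + c and OW-A as origin, the differences give:
  50·a + (-5)·b = -0.4
  45·a + 25·b = -0.3
Eliminate b (×25 and ×(-5), subtract): 1475·a = -11.50 → a = ∂h/∂x = -0.007797
Back-substitute: b = ∂h/∂y = +0.002034.
|∇h| = √(-0.007797² + 0.002034²) = 0.008058
Seepage velocity v = K·i/n = 1.5 × 0.008058 / 0.26 = 0.04649 ft/day = 16.98 ft/yr.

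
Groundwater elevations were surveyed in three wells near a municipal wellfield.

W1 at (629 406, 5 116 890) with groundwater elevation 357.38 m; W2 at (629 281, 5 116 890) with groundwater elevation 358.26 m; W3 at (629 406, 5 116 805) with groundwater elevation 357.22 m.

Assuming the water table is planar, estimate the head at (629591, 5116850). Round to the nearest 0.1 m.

∂h/∂x = (358.26 − 357.38) / (629281 − 629406) = -0.007040
∂h/∂y = (357.22 − 357.38) / (5116805 − 5116890) = +0.001882
h(629591, 5116850) = 357.38 + (-0.007040)·(185) + (+0.001882)·(-40) = 357.38 -1.302 -0.075 = 356.002 m.

356.0 m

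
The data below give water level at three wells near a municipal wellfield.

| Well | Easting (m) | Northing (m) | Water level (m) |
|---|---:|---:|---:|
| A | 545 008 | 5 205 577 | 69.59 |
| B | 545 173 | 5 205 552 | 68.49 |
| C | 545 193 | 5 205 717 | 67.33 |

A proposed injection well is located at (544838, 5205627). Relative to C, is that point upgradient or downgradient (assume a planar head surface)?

With h = a·x + b·y + c and A as origin, the differences give:
  165·a + (-25)·b = -1.10
  185·a + 140·b = -2.26
Eliminate b (×140 and ×(-25), subtract): 27725·a = -210.500 → a = ∂h/∂x = -0.007592
Back-substitute: b = ∂h/∂y = -0.006110.
Head at (544838, 5205627) = 69.59 + (-0.007592)·(-170) + (-0.006110)·(50) = 70.58 m.
That is higher than the 67.33 m at C, so the point is upgradient.

upgradient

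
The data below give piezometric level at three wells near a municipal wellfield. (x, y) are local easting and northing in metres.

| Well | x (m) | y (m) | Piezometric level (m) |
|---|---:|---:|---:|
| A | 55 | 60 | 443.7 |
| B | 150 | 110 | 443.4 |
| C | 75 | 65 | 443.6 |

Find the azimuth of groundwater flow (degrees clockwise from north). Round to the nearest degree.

Differences from A: to B (Δx, Δy, Δh) = (95, 50, -0.3); to C = (20, 5, -0.1).
Determinant of the coordinate differences = 95·5 − 20·50 = -525.
∂h/∂x = [(-0.3)·5 − (-0.1)·50] / -525 = -0.006667
∂h/∂y = [95·(-0.1) − 20·(-0.3)] / -525 = +0.006667
Flow direction (−∇h) has components (+0.006667 E, -0.006667 N).
Azimuth = atan2(E, N) = atan2(+0.006667, -0.006667) = 135.0° ≈ 135°.

135°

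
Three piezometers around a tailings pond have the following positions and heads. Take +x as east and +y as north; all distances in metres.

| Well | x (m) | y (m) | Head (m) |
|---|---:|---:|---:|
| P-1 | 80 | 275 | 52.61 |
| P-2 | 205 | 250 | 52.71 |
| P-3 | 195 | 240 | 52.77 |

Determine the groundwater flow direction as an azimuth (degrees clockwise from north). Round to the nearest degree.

Taking P-1 as reference: P-2−P-1 = (125, -25, +0.10); P-3−P-1 = (115, -35, +0.16).
Determinant of the coordinate differences = 125·(-35) − 115·(-25) = -1500.
∂h/∂x = [(+0.10)·(-35) − (+0.16)·(-25)] / -1500 = -0.0003333
∂h/∂y = [125·(+0.16) − 115·(+0.10)] / -1500 = -0.005667
Flow direction (−∇h) has components (+0.0003333 E, +0.005667 N).
Azimuth = atan2(E, N) = atan2(+0.0003333, +0.005667) = 3.4° ≈ 003°.

003°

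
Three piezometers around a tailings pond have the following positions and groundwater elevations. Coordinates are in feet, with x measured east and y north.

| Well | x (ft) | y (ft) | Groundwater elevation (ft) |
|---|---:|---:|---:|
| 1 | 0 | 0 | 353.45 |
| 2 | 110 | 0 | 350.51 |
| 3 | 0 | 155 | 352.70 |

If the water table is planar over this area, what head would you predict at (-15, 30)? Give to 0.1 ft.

353.7 ft

∂h/∂x = (350.51 − 353.45) / (110 − 0) = -0.02673
∂h/∂y = (352.70 − 353.45) / (155 − 0) = -0.004839
h(-15, 30) = 353.45 + (-0.02673)·(-15) + (-0.004839)·(30) = 353.45 +0.401 -0.145 = 353.706 ft.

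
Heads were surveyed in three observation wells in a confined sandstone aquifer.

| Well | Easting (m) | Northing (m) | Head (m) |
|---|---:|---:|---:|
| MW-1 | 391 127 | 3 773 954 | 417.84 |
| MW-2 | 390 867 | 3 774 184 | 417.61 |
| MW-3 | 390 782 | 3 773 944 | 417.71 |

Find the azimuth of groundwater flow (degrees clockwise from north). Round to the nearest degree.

325°

Three-point gradient (reference MW-1): Δ to MW-2 = (-260, 230, -0.23), Δ to MW-3 = (-345, -10, -0.13).
∂h/∂x = +0.0003929, ∂h/∂y = -0.0005558 (det = 81950).
Flow direction (−∇h) has components (-0.0003929 E, +0.0005558 N).
Azimuth = atan2(E, N) = atan2(-0.0003929, +0.0005558) = 324.7° ≈ 325°.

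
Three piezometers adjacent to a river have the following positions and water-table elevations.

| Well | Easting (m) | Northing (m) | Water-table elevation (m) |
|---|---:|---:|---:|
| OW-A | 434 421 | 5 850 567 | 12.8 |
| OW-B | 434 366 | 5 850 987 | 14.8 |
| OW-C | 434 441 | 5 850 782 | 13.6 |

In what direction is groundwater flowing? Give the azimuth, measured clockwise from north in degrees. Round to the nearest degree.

Differences from OW-A: to OW-B (Δx, Δy, Δh) = (-55, 420, +2.0); to OW-C = (20, 215, +0.8).
Solve a·Δx + b·Δy = Δh: det = (-55)·215 − 20·420 = -20225.
∂h/∂x = [(+2.0)·215 − (+0.8)·420] / -20225 = -0.004648
∂h/∂y = [(-55)·(+0.8) − 20·(+2.0)] / -20225 = +0.004153
Flow direction (−∇h) has components (+0.004648 E, -0.004153 N).
Azimuth = atan2(E, N) = atan2(+0.004648, -0.004153) = 131.8° ≈ 132°.

132°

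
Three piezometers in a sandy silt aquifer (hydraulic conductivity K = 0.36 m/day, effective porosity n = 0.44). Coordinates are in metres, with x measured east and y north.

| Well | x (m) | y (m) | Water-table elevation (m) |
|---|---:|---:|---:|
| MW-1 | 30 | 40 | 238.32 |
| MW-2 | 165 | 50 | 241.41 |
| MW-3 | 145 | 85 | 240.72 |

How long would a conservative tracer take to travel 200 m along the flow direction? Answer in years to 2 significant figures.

28 years

Three-point gradient (reference MW-1): Δ to MW-2 = (135, 10, +3.09), Δ to MW-3 = (115, 45, +2.40).
∂h/∂x = +0.02336, ∂h/∂y = -0.006365 (det = 4925).
|∇h| = √(0.02336² + -0.006365²) = 0.02421
Seepage velocity v = K·i/n = 0.36 × 0.02421 / 0.44 = 0.01981 m/day.
t = 200 / 0.01981 = 1.01e+04 days = 27.7 years.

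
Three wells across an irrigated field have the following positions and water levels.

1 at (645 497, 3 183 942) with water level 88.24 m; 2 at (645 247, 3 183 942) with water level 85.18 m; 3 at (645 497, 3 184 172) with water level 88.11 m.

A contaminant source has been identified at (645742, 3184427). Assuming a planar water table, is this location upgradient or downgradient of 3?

∂h/∂x = (85.18 − 88.24) / (645247 − 645497) = +0.01224
∂h/∂y = (88.11 − 88.24) / (3184172 − 3183942) = -0.0005652
Head at (645742, 3184427) = 88.24 + (+0.01224)·(245) + (-0.0005652)·(485) = 90.96 m.
That is higher than the 88.11 m at 3, so the point is upgradient.

upgradient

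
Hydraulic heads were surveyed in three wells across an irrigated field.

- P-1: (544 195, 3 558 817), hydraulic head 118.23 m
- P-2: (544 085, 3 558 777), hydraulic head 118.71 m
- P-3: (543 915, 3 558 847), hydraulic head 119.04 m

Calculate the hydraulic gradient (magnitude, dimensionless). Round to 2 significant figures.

0.0045

With h = a·x + b·y + c and P-1 as origin, the differences give:
  (-110)·a + (-40)·b = +0.48
  (-280)·a + 30·b = +0.81
Eliminate b (×30 and ×(-40), subtract): -14500·a = 46.800 → a = ∂h/∂x = -0.003228
Back-substitute: b = ∂h/∂y = -0.003124.
|∇h| = √(-0.003228² + -0.003124²) = 0.004492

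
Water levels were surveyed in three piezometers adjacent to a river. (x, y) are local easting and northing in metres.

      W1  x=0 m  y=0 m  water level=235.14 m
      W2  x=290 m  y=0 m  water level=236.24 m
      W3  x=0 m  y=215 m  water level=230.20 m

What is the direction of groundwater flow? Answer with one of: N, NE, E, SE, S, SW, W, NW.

N

∂h/∂x = (236.24 − 235.14) / (290 − 0) = +0.003793
∂h/∂y = (230.20 − 235.14) / (215 − 0) = -0.02298
Flow = −∇h = (-0.003793 east, +0.02298 north), which points north.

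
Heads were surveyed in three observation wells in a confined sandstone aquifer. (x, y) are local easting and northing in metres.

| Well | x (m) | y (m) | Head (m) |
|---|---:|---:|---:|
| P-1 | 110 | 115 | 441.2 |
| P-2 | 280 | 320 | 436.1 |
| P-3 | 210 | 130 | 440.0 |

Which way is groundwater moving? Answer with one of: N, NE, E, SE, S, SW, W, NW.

NE

Taking P-1 as reference: P-2−P-1 = (170, 205, -5.1); P-3−P-1 = (100, 15, -1.2).
Determinant of the coordinate differences = 170·15 − 100·205 = -17950.
∂h/∂x = [(-5.1)·15 − (-1.2)·205] / -17950 = -0.009443
∂h/∂y = [170·(-1.2) − 100·(-5.1)] / -17950 = -0.01705
Flow = −∇h = (+0.009443 east, +0.01705 north), which points northeast.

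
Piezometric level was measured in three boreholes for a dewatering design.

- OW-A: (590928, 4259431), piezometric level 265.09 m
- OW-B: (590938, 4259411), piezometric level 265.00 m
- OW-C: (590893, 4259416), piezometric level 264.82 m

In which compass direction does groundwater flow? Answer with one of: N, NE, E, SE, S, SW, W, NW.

Taking OW-A as reference: OW-B−OW-A = (10, -20, -0.09); OW-C−OW-A = (-35, -15, -0.27).
Solve a·Δx + b·Δy = Δh: det = 10·(-15) − (-35)·(-20) = -850.
∂h/∂x = [(-0.09)·(-15) − (-0.27)·(-20)] / -850 = +0.004765
∂h/∂y = [10·(-0.27) − (-35)·(-0.09)] / -850 = +0.006882
Flow = −∇h = (-0.004765 east, -0.006882 north), which points southwest.

SW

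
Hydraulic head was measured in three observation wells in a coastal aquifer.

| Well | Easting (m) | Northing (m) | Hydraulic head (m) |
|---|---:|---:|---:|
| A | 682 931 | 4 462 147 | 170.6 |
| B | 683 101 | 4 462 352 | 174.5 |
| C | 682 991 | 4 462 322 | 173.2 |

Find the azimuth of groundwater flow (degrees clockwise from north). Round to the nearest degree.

Differences from A: to B (Δx, Δy, Δh) = (170, 205, +3.9); to C = (60, 175, +2.6).
Determinant of the coordinate differences = 170·175 − 60·205 = 17450.
∂h/∂x = [(+3.9)·175 − (+2.6)·205] / 17450 = +0.008567
∂h/∂y = [170·(+2.6) − 60·(+3.9)] / 17450 = +0.01192
Flow direction (−∇h) has components (-0.008567 E, -0.01192 N).
Azimuth = atan2(E, N) = atan2(-0.008567, -0.01192) = 215.7° ≈ 216°.

216°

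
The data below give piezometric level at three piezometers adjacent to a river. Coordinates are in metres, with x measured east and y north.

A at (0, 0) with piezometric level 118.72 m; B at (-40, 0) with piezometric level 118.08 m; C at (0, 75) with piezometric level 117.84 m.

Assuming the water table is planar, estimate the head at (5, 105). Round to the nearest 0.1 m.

117.6 m

∂h/∂x = (118.08 − 118.72) / (-40 − 0) = +0.01600
∂h/∂y = (117.84 − 118.72) / (75 − 0) = -0.01173
h(5, 105) = 118.72 + (+0.01600)·(5) + (-0.01173)·(105) = 118.72 +0.080 -1.232 = 117.568 m.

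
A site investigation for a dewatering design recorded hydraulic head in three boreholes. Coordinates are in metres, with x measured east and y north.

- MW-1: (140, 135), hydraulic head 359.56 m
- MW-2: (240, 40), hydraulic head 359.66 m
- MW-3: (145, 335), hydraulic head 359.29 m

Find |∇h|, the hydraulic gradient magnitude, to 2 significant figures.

Taking MW-1 as reference: MW-2−MW-1 = (100, -95, +0.10); MW-3−MW-1 = (5, 200, -0.27).
Determinant of the coordinate differences = 100·200 − 5·(-95) = 20475.
∂h/∂x = [(+0.10)·200 − (-0.27)·(-95)] / 20475 = -0.0002759
∂h/∂y = [100·(-0.27) − 5·(+0.10)] / 20475 = -0.001343
|∇h| = √(-0.0002759² + -0.001343²) = 0.001371

0.0014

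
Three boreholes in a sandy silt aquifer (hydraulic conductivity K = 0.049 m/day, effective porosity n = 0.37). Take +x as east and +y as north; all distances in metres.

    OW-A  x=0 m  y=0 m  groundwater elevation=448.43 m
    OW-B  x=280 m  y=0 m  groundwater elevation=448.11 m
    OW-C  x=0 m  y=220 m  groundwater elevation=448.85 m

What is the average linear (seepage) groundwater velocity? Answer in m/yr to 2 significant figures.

0.11 m/yr

∂h/∂x = (448.11 − 448.43) / (280 − 0) = -0.001143
∂h/∂y = (448.85 − 448.43) / (220 − 0) = +0.001909
|∇h| = √(-0.001143² + 0.001909²) = 0.002225
Seepage velocity v = K·i/n = 0.049 × 0.002225 / 0.37 = 0.0002947 m/day = 0.1076 m/yr.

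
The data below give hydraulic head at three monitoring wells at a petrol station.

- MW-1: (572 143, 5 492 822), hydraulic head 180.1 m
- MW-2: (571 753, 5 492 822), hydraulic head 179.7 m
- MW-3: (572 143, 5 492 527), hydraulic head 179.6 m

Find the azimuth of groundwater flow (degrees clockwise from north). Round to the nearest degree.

211°

∂h/∂x = (179.7 − 180.1) / (571753 − 572143) = +0.001026
∂h/∂y = (179.6 − 180.1) / (5492527 − 5492822) = +0.001695
Flow direction (−∇h) has components (-0.001026 E, -0.001695 N).
Azimuth = atan2(E, N) = atan2(-0.001026, -0.001695) = 211.2° ≈ 211°.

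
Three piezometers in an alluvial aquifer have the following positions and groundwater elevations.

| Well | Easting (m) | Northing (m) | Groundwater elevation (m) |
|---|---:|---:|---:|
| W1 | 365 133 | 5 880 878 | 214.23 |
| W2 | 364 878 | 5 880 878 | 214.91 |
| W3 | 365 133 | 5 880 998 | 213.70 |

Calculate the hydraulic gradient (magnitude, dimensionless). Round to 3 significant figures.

0.00516

∂h/∂x = (214.91 − 214.23) / (364878 − 365133) = -0.002667
∂h/∂y = (213.70 − 214.23) / (5880998 − 5880878) = -0.004417
|∇h| = √(-0.002667² + -0.004417²) = 0.00516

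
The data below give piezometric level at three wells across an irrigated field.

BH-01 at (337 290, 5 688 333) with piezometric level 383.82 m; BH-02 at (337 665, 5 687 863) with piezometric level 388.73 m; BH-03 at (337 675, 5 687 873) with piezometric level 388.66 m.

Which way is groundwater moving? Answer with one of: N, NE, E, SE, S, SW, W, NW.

Differences from BH-01: to BH-02 (Δx, Δy, Δh) = (375, -470, +4.91); to BH-03 = (385, -460, +4.84).
Determinant of the coordinate differences = 375·(-460) − 385·(-470) = 8450.
∂h/∂x = [(+4.91)·(-460) − (+4.84)·(-470)] / 8450 = +0.001917
∂h/∂y = [375·(+4.84) − 385·(+4.91)] / 8450 = -0.008917
Flow = −∇h = (-0.001917 east, +0.008917 north), which points north.

N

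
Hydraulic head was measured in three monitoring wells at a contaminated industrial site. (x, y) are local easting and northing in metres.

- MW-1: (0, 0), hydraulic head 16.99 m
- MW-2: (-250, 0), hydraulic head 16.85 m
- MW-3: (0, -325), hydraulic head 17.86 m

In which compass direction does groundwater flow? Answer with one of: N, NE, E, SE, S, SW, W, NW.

∂h/∂x = (16.85 − 16.99) / (-250 − 0) = +0.0005600
∂h/∂y = (17.86 − 16.99) / (-325 − 0) = -0.002677
Flow = −∇h = (-0.0005600 east, +0.002677 north), which points north.

N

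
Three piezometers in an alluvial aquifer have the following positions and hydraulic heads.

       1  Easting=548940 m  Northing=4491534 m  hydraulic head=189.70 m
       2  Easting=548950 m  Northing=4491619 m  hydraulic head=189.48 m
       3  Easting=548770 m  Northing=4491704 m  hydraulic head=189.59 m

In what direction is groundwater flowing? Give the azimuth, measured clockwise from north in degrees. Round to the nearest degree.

036°

Differences from 1: to 2 (Δx, Δy, Δh) = (10, 85, -0.22); to 3 = (-170, 170, -0.11).
Solve a·Δx + b·Δy = Δh: det = 10·170 − (-170)·85 = 16150.
∂h/∂x = [(-0.22)·170 − (-0.11)·85] / 16150 = -0.001737
∂h/∂y = [10·(-0.11) − (-170)·(-0.22)] / 16150 = -0.002384
Flow direction (−∇h) has components (+0.001737 E, +0.002384 N).
Azimuth = atan2(E, N) = atan2(+0.001737, +0.002384) = 36.1° ≈ 036°.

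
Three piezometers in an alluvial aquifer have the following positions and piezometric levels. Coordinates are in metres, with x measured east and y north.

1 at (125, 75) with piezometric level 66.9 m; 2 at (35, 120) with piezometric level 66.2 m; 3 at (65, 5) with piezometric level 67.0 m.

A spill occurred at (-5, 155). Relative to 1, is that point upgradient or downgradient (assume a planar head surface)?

downgradient

Three-point gradient (reference 1): Δ to 2 = (-90, 45, -0.7), Δ to 3 = (-60, -70, +0.1).
∂h/∂x = +0.004944, ∂h/∂y = -0.005667 (det = 9000).
Head at (-5, 155) = 66.9 + (+0.004944)·(-130) + (-0.005667)·(80) = 65.80 m.
That is lower than the 66.9 m at 1, so the point is downgradient.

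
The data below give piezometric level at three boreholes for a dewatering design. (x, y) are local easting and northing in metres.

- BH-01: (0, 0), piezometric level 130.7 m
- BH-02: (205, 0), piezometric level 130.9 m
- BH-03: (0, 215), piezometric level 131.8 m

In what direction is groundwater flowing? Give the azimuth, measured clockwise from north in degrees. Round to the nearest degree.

191°

∂h/∂x = (130.9 − 130.7) / (205 − 0) = +0.0009756
∂h/∂y = (131.8 − 130.7) / (215 − 0) = +0.005116
Flow direction (−∇h) has components (-0.0009756 E, -0.005116 N).
Azimuth = atan2(E, N) = atan2(-0.0009756, -0.005116) = 190.8° ≈ 191°.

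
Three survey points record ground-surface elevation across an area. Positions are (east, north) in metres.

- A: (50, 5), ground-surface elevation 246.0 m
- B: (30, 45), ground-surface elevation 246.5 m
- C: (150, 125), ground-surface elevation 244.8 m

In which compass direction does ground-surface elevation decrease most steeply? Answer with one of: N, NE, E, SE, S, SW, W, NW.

With z = a·x + b·y + c and A as origin, the differences give:
  (-20)·a + 40·b = +0.5
  100·a + 120·b = -1.2
Eliminate b (×120 and ×40, subtract): -6400·a = 108.00 → a = ∂z/∂x = -0.01687
Back-substitute: b = ∂z/∂y = +0.004063.
Steepest decrease is along −∇f = (+0.01687 E, -0.004063 N) → east.

E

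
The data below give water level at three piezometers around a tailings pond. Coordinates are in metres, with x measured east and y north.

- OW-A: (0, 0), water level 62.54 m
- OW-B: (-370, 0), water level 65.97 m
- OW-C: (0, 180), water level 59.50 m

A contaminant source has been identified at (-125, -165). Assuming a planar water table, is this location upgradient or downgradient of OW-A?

∂h/∂x = (65.97 − 62.54) / (-370 − 0) = -0.009270
∂h/∂y = (59.50 − 62.54) / (180 − 0) = -0.01689
Head at (-125, -165) = 62.54 + (-0.009270)·(-125) + (-0.01689)·(-165) = 66.49 m.
That is higher than the 62.54 m at OW-A, so the point is upgradient.

upgradient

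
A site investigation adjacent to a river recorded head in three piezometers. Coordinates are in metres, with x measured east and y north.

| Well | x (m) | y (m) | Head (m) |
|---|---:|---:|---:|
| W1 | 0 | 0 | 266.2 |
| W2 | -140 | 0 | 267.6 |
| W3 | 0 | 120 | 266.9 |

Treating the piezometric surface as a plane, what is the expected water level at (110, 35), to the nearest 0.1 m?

∂h/∂x = (267.6 − 266.2) / (-140 − 0) = -0.01000
∂h/∂y = (266.9 − 266.2) / (120 − 0) = +0.005833
h(110, 35) = 266.2 + (-0.01000)·(110) + (+0.005833)·(35) = 266.2 -1.100 +0.204 = 265.304 m.

265.3 m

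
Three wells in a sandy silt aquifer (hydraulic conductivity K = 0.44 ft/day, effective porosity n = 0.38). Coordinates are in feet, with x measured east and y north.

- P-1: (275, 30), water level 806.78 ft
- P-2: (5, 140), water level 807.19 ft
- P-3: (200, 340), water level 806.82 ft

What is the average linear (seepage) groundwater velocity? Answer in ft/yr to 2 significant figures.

Three-point gradient (reference P-1): Δ to P-2 = (-270, 110, +0.41), Δ to P-3 = (-75, 310, +0.04).
∂h/∂x = -0.001626, ∂h/∂y = -0.0002644 (det = -75450).
|∇h| = √(-0.001626² + -0.0002644²) = 0.001647
Seepage velocity v = K·i/n = 0.44 × 0.001647 / 0.38 = 0.001907 ft/day = 0.6965 ft/yr.

0.70 ft/yr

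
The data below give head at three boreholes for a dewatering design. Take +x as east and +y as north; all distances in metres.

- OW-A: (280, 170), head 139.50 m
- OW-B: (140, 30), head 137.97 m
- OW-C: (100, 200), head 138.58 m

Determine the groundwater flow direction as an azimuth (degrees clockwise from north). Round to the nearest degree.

With h = a·x + b·y + c and OW-A as origin, the differences give:
  (-140)·a + (-140)·b = -1.53
  (-180)·a + 30·b = -0.92
Eliminate b (×30 and ×(-140), subtract): -29400·a = -174.700 → a = ∂h/∂x = +0.005942
Back-substitute: b = ∂h/∂y = +0.004986.
Flow direction (−∇h) has components (-0.005942 E, -0.004986 N).
Azimuth = atan2(E, N) = atan2(-0.005942, -0.004986) = 230.0° ≈ 230°.

230°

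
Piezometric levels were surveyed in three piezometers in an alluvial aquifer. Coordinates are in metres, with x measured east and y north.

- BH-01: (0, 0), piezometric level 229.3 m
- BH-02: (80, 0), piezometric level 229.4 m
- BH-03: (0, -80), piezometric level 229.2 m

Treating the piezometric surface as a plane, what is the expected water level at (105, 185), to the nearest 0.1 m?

229.7 m

∂h/∂x = (229.4 − 229.3) / (80 − 0) = +0.001250
∂h/∂y = (229.2 − 229.3) / (-80 − 0) = +0.001250
h(105, 185) = 229.3 + (+0.001250)·(105) + (+0.001250)·(185) = 229.3 +0.131 +0.231 = 229.663 m.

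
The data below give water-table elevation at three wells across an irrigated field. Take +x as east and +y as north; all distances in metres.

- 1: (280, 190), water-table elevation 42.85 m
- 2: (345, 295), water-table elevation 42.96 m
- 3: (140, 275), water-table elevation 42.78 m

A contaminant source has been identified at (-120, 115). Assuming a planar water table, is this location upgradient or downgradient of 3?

Differences from 1: to 2 (Δx, Δy, Δh) = (65, 105, +0.11); to 3 = (-140, 85, -0.07).
Determinant of the coordinate differences = 65·85 − (-140)·105 = 20225.
∂h/∂x = [(+0.11)·85 − (-0.07)·105] / 20225 = +0.0008257
∂h/∂y = [65·(-0.07) − (-140)·(+0.11)] / 20225 = +0.0005365
Head at (-120, 115) = 42.85 + (+0.0008257)·(-400) + (+0.0005365)·(-75) = 42.48 m.
That is lower than the 42.78 m at 3, so the point is downgradient.

downgradient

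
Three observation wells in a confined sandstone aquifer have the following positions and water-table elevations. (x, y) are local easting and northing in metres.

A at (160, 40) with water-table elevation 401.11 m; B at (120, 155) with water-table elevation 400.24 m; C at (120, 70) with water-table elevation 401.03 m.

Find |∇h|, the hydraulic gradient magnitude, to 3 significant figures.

0.0105

Three-point gradient (reference A): Δ to B = (-40, 115, -0.87), Δ to C = (-40, 30, -0.08).
∂h/∂x = -0.004971, ∂h/∂y = -0.009294 (det = 3400).
|∇h| = √(-0.004971² + -0.009294²) = 0.01054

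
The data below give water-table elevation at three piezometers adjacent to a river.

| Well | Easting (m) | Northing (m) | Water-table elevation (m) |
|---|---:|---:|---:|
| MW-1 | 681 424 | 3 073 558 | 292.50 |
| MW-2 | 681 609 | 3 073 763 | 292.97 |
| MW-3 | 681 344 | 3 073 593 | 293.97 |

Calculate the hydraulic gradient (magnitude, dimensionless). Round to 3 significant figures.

Three-point gradient (reference MW-1): Δ to MW-2 = (185, 205, +0.47), Δ to MW-3 = (-80, 35, +1.47).
∂h/∂x = -0.01245, ∂h/∂y = +0.01353 (det = 22875).
|∇h| = √(-0.01245² + 0.01353²) = 0.01839

0.0184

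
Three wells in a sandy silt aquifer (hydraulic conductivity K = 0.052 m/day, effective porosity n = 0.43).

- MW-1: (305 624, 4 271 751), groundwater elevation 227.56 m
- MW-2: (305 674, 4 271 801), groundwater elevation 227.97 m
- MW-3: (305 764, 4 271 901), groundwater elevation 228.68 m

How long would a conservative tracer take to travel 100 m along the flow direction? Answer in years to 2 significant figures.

Differences from MW-1: to MW-2 (Δx, Δy, Δh) = (50, 50, +0.41); to MW-3 = (140, 150, +1.12).
Determinant of the coordinate differences = 50·150 − 140·50 = 500.
∂h/∂x = [(+0.41)·150 − (+1.12)·50] / 500 = +0.01100
∂h/∂y = [50·(+1.12) − 140·(+0.41)] / 500 = -0.002800
|∇h| = √(0.01100² + -0.002800²) = 0.01135
Seepage velocity v = K·i/n = 0.052 × 0.01135 / 0.43 = 0.001373 m/day.
t = 100 / 0.001373 = 7.283e+04 days = 199 years.

200 years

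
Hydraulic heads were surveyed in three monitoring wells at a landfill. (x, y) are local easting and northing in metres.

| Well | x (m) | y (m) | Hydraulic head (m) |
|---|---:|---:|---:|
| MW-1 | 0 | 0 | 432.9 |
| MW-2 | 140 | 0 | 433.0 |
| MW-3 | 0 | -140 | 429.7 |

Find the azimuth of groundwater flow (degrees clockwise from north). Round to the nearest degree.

182°

∂h/∂x = (433.0 − 432.9) / (140 − 0) = +0.0007143
∂h/∂y = (429.7 − 432.9) / (-140 − 0) = +0.02286
Flow direction (−∇h) has components (-0.0007143 E, -0.02286 N).
Azimuth = atan2(E, N) = atan2(-0.0007143, -0.02286) = 181.8° ≈ 182°.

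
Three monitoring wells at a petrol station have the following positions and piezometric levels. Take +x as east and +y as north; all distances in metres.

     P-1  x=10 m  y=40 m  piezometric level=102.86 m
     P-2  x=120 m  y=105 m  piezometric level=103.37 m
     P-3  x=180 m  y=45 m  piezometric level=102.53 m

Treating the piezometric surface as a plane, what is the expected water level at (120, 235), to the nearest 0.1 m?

Differences from P-1: to P-2 (Δx, Δy, Δh) = (110, 65, +0.51); to P-3 = (170, 5, -0.33).
Solve a·Δx + b·Δy = Δh: det = 110·5 − 170·65 = -10500.
∂h/∂x = [(+0.51)·5 − (-0.33)·65] / -10500 = -0.002286
∂h/∂y = [110·(-0.33) − 170·(+0.51)] / -10500 = +0.01171
h(120, 235) = 102.86 + (-0.002286)·(110) + (+0.01171)·(195) = 102.86 -0.251 +2.284 = 104.893 m.

104.9 m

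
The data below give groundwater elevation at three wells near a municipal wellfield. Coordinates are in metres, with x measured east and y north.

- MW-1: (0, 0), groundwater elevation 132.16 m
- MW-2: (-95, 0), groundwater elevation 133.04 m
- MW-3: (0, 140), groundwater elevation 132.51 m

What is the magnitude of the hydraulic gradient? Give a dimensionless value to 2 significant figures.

∂h/∂x = (133.04 − 132.16) / (-95 − 0) = -0.009263
∂h/∂y = (132.51 − 132.16) / (140 − 0) = +0.002500
|∇h| = √(-0.009263² + 0.002500²) = 0.009594

0.0096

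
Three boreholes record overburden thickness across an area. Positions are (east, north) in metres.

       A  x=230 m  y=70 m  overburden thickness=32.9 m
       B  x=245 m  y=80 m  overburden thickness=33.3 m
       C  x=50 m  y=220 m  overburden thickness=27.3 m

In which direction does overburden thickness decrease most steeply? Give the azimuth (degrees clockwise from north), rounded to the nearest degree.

With d = a·x + b·y + c and A as origin, the differences give:
  15·a + 10·b = +0.4
  (-180)·a + 150·b = -5.6
Eliminate b (×150 and ×10, subtract): 4050·a = 116.00 → a = ∂d/∂x = +0.02864
Back-substitute: b = ∂d/∂y = -0.002963.
Steepest decrease is along −∇f: components (-0.02864 E, +0.002963 N).
Azimuth = atan2(-0.02864, +0.002963) = 275.9° ≈ 276°.

276°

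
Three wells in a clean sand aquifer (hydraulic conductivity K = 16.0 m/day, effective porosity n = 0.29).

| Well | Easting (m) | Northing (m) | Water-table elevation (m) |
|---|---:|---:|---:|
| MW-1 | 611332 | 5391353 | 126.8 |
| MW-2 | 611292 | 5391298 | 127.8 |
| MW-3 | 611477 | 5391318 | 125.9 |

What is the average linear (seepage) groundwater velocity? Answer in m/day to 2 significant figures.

With h = a·x + b·y + c and MW-1 as origin, the differences give:
  (-40)·a + (-55)·b = +1.0
  145·a + (-35)·b = -0.9
Eliminate b (×(-35) and ×(-55), subtract): 9375·a = -84.50 → a = ∂h/∂x = -0.009013
Back-substitute: b = ∂h/∂y = -0.01163.
|∇h| = √(-0.009013² + -0.01163²) = 0.01471
Seepage velocity v = K·i/n = 16.0 × 0.01471 / 0.29 = 0.8116 m/day.

0.81 m/day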